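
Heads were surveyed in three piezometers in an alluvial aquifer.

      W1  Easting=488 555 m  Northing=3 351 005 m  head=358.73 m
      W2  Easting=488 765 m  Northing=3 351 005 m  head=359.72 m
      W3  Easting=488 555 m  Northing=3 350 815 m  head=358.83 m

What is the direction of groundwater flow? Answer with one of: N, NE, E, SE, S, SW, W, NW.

∂h/∂x = (359.72 − 358.73) / (488765 − 488555) = +0.004714
∂h/∂y = (358.83 − 358.73) / (3350815 − 3351005) = -0.0005263
Flow = −∇h = (-0.004714 east, +0.0005263 north), which points west.

W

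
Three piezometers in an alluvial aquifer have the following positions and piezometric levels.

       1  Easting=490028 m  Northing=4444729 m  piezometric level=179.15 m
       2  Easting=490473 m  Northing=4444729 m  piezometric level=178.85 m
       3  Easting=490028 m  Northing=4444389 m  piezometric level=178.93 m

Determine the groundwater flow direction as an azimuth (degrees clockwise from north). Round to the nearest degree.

134°

∂h/∂x = (178.85 − 179.15) / (490473 − 490028) = -0.0006742
∂h/∂y = (178.93 − 179.15) / (4444389 − 4444729) = +0.0006471
Flow direction (−∇h) has components (+0.0006742 E, -0.0006471 N).
Azimuth = atan2(E, N) = atan2(+0.0006742, -0.0006471) = 133.8° ≈ 134°.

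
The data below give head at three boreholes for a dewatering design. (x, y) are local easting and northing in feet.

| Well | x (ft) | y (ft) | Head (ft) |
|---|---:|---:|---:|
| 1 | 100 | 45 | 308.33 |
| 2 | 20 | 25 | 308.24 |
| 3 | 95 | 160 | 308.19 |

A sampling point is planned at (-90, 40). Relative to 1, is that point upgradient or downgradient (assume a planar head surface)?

Differences from 1: to 2 (Δx, Δy, Δh) = (-80, -20, -0.09); to 3 = (-5, 115, -0.14).
Determinant of the coordinate differences = (-80)·115 − (-5)·(-20) = -9300.
∂h/∂x = [(-0.09)·115 − (-0.14)·(-20)] / -9300 = +0.001414
∂h/∂y = [(-80)·(-0.14) − (-5)·(-0.09)] / -9300 = -0.001156
Head at (-90, 40) = 308.33 + (+0.001414)·(-190) + (-0.001156)·(-5) = 308.07 ft.
That is lower than the 308.33 ft at 1, so the point is downgradient.

downgradient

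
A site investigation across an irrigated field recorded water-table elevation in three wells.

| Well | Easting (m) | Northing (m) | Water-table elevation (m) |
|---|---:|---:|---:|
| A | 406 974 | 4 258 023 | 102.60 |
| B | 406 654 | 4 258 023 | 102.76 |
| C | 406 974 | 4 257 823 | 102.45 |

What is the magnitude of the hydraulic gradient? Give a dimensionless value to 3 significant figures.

∂h/∂x = (102.76 − 102.60) / (406654 − 406974) = -0.0005000
∂h/∂y = (102.45 − 102.60) / (4257823 − 4258023) = +0.0007500
|∇h| = √(-0.0005000² + 0.0007500²) = 0.0009014

0.000901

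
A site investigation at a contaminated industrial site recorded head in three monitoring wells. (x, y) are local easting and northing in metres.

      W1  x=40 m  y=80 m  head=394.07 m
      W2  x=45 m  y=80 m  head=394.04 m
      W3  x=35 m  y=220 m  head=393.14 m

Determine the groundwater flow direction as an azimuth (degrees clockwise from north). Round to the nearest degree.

Taking W1 as reference: W2−W1 = (5, 0, -0.03); W3−W1 = (-5, 140, -0.93).
Determinant of the coordinate differences = 5·140 − (-5)·0 = 700.
∂h/∂x = [(-0.03)·140 − (-0.93)·0] / 700 = -0.006000
∂h/∂y = [5·(-0.93) − (-5)·(-0.03)] / 700 = -0.006857
Flow direction (−∇h) has components (+0.006000 E, +0.006857 N).
Azimuth = atan2(E, N) = atan2(+0.006000, +0.006857) = 41.2° ≈ 041°.

041°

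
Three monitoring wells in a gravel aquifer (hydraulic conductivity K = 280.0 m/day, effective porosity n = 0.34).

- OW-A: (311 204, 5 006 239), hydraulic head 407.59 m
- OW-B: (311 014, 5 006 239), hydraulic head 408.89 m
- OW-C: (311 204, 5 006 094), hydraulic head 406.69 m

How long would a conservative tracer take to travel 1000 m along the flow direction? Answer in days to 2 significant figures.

∂h/∂x = (408.89 − 407.59) / (311014 − 311204) = -0.006842
∂h/∂y = (406.69 − 407.59) / (5006094 − 5006239) = +0.006207
|∇h| = √(-0.006842² + 0.006207²) = 0.009238
Seepage velocity v = K·i/n = 280.0 × 0.009238 / 0.34 = 7.608 m/day.
t = 1000 / 7.608 = 131.4 days.

130 days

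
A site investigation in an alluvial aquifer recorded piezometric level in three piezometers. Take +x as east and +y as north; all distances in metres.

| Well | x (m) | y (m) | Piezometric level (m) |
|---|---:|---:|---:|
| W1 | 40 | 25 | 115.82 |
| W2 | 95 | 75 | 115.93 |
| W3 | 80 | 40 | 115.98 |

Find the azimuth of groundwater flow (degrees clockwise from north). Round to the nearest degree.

305°

Taking W1 as reference: W2−W1 = (55, 50, +0.11); W3−W1 = (40, 15, +0.16).
Determinant of the coordinate differences = 55·15 − 40·50 = -1175.
∂h/∂x = [(+0.11)·15 − (+0.16)·50] / -1175 = +0.005404
∂h/∂y = [55·(+0.16) − 40·(+0.11)] / -1175 = -0.003745
Flow direction (−∇h) has components (-0.005404 E, +0.003745 N).
Azimuth = atan2(E, N) = atan2(-0.005404, +0.003745) = 304.7° ≈ 305°.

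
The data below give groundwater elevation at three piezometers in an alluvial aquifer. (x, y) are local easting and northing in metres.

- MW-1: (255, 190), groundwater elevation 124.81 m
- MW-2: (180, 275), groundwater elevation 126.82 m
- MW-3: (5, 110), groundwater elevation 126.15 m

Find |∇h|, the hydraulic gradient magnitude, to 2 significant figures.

0.018

With h = a·x + b·y + c and MW-1 as origin, the differences give:
  (-75)·a + 85·b = +2.01
  (-250)·a + (-80)·b = +1.34
Eliminate b (×(-80) and ×85, subtract): 27250·a = -274.700 → a = ∂h/∂x = -0.01008
Back-substitute: b = ∂h/∂y = +0.01475.
|∇h| = √(-0.01008² + 0.01475²) = 0.01787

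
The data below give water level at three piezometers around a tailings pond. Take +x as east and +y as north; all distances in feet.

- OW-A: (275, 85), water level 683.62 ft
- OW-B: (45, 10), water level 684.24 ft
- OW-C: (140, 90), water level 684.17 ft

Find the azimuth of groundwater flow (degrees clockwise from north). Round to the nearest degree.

134°

With h = a·x + b·y + c and OW-A as origin, the differences give:
  (-230)·a + (-75)·b = +0.62
  (-135)·a + 5·b = +0.55
Eliminate b (×5 and ×(-75), subtract): -11275·a = 44.350 → a = ∂h/∂x = -0.003933
Back-substitute: b = ∂h/∂y = +0.003796.
Flow direction (−∇h) has components (+0.003933 E, -0.003796 N).
Azimuth = atan2(E, N) = atan2(+0.003933, -0.003796) = 134.0° ≈ 134°.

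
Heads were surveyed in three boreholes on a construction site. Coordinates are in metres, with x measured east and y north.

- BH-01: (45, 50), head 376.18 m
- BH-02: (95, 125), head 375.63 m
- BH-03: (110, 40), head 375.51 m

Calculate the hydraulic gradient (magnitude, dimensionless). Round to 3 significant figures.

0.0104

With h = a·x + b·y + c and BH-01 as origin, the differences give:
  50·a + 75·b = -0.55
  65·a + (-10)·b = -0.67
Eliminate b (×(-10) and ×75, subtract): -5375·a = 55.750 → a = ∂h/∂x = -0.01037
Back-substitute: b = ∂h/∂y = -0.0004186.
|∇h| = √(-0.01037² + -0.0004186²) = 0.01038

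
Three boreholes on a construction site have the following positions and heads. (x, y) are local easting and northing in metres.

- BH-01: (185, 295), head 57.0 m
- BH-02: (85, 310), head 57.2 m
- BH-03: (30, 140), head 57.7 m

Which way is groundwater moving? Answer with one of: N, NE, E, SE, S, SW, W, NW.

NE

Differences from BH-01: to BH-02 (Δx, Δy, Δh) = (-100, 15, +0.2); to BH-03 = (-155, -155, +0.7).
Determinant of the coordinate differences = (-100)·(-155) − (-155)·15 = 17825.
∂h/∂x = [(+0.2)·(-155) − (+0.7)·15] / 17825 = -0.002328
∂h/∂y = [(-100)·(+0.7) − (-155)·(+0.2)] / 17825 = -0.002188
Flow = −∇h = (+0.002328 east, +0.002188 north), which points northeast.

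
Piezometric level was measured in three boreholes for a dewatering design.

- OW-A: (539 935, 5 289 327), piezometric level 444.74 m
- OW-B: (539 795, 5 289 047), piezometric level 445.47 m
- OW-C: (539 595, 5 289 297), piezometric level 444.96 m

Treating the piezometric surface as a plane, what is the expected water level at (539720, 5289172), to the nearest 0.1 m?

Differences from OW-A: to OW-B (Δx, Δy, Δh) = (-140, -280, +0.73); to OW-C = (-340, -30, +0.22).
Determinant of the coordinate differences = (-140)·(-30) − (-340)·(-280) = -91000.
∂h/∂x = [(+0.73)·(-30) − (+0.22)·(-280)] / -91000 = -0.0004363
∂h/∂y = [(-140)·(+0.22) − (-340)·(+0.73)] / -91000 = -0.002389
h(539720, 5289172) = 444.74 + (-0.0004363)·(-215) + (-0.002389)·(-155) = 444.74 +0.094 +0.370 = 445.204 m.

445.2 m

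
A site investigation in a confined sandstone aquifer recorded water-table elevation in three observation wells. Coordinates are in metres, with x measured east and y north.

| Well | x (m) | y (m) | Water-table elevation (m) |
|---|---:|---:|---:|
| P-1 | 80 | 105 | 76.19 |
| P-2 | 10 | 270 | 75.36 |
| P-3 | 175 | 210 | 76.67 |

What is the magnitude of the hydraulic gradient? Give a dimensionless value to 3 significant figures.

0.00749

With h = a·x + b·y + c and P-1 as origin, the differences give:
  (-70)·a + 165·b = -0.83
  95·a + 105·b = +0.48
Eliminate b (×105 and ×165, subtract): -23025·a = -166.350 → a = ∂h/∂x = +0.007225
Back-substitute: b = ∂h/∂y = -0.001965.
|∇h| = √(0.007225² + -0.001965²) = 0.007487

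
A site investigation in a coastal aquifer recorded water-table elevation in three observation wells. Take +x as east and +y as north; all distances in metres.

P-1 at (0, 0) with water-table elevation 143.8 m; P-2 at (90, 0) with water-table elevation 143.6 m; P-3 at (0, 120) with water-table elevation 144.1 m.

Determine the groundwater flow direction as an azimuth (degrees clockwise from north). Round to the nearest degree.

138°

∂h/∂x = (143.6 − 143.8) / (90 − 0) = -0.002222
∂h/∂y = (144.1 − 143.8) / (120 − 0) = +0.002500
Flow direction (−∇h) has components (+0.002222 E, -0.002500 N).
Azimuth = atan2(E, N) = atan2(+0.002222, -0.002500) = 138.4° ≈ 138°.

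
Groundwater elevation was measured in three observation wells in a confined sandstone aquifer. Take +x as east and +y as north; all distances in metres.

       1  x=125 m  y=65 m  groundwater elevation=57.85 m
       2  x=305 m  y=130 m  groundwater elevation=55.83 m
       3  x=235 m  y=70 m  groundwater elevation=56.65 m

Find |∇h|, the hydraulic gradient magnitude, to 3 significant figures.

Taking 1 as reference: 2−1 = (180, 65, -2.02); 3−1 = (110, 5, -1.20).
Determinant of the coordinate differences = 180·5 − 110·65 = -6250.
∂h/∂x = [(-2.02)·5 − (-1.20)·65] / -6250 = -0.01086
∂h/∂y = [180·(-1.20) − 110·(-2.02)] / -6250 = -0.0009920
|∇h| = √(-0.01086² + -0.0009920²) = 0.01091

0.0109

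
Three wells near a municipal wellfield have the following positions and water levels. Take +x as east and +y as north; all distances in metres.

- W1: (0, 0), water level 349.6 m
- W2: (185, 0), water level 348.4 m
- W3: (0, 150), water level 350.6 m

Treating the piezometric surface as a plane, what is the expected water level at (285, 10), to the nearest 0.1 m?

∂h/∂x = (348.4 − 349.6) / (185 − 0) = -0.006486
∂h/∂y = (350.6 − 349.6) / (150 − 0) = +0.006667
h(285, 10) = 349.6 + (-0.006486)·(285) + (+0.006667)·(10) = 349.6 -1.849 +0.067 = 347.818 m.

347.8 m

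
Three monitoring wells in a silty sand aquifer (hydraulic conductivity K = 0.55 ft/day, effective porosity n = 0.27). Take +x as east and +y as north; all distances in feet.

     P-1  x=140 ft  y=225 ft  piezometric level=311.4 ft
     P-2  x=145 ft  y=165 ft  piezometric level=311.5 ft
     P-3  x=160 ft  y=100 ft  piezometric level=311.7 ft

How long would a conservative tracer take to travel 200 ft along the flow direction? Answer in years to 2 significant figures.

28 years

Taking P-1 as reference: P-2−P-1 = (5, -60, +0.1); P-3−P-1 = (20, -125, +0.3).
Solve a·Δx + b·Δy = Δh: det = 5·(-125) − 20·(-60) = 575.
∂h/∂x = [(+0.1)·(-125) − (+0.3)·(-60)] / 575 = +0.009565
∂h/∂y = [5·(+0.3) − 20·(+0.1)] / 575 = -0.0008696
|∇h| = √(0.009565² + -0.0008696²) = 0.009604
Seepage velocity v = K·i/n = 0.55 × 0.009604 / 0.27 = 0.01956 ft/day.
t = 200 / 0.01956 = 1.022e+04 days = 28 years.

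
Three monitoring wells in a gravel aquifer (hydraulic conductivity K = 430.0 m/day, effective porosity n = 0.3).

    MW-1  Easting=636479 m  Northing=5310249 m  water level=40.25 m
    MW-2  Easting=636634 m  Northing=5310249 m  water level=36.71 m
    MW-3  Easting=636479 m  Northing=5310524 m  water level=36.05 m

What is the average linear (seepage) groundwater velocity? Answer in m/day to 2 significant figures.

39 m/day

∂h/∂x = (36.71 − 40.25) / (636634 − 636479) = -0.02284
∂h/∂y = (36.05 − 40.25) / (5310524 − 5310249) = -0.01527
|∇h| = √(-0.02284² + -0.01527²) = 0.02747
Seepage velocity v = K·i/n = 430.0 × 0.02747 / 0.3 = 39.37 m/day.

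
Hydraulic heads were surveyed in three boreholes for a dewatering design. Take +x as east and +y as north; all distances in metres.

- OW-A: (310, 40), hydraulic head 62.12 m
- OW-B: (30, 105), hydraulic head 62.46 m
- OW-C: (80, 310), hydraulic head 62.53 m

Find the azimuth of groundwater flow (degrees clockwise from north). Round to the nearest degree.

119°

With h = a·x + b·y + c and OW-A as origin, the differences give:
  (-280)·a + 65·b = +0.34
  (-230)·a + 270·b = +0.41
Eliminate b (×270 and ×65, subtract): -60650·a = 65.150 → a = ∂h/∂x = -0.001074
Back-substitute: b = ∂h/∂y = +0.0006035.
Flow direction (−∇h) has components (+0.001074 E, -0.0006035 N).
Azimuth = atan2(E, N) = atan2(+0.001074, -0.0006035) = 119.3° ≈ 119°.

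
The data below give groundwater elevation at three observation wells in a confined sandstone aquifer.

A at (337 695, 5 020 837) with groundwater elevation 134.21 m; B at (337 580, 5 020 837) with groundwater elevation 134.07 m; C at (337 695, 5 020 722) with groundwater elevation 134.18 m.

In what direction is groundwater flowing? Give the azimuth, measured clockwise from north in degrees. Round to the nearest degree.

∂h/∂x = (134.07 − 134.21) / (337580 − 337695) = +0.001217
∂h/∂y = (134.18 − 134.21) / (5020722 − 5020837) = +0.0002609
Flow direction (−∇h) has components (-0.001217 E, -0.0002609 N).
Azimuth = atan2(E, N) = atan2(-0.001217, -0.0002609) = 257.9° ≈ 258°.

258°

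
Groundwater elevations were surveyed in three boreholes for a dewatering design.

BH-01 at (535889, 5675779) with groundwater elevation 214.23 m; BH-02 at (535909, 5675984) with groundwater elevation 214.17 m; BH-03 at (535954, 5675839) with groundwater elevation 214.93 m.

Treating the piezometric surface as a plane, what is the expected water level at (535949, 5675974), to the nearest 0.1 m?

With h = a·x + b·y + c and BH-01 as origin, the differences give:
  20·a + 205·b = -0.06
  65·a + 60·b = +0.70
Eliminate b (×60 and ×205, subtract): -12125·a = -147.100 → a = ∂h/∂x = +0.01213
Back-substitute: b = ∂h/∂y = -0.001476.
h(535949, 5675974) = 214.23 + (+0.01213)·(60) + (-0.001476)·(195) = 214.23 +0.728 -0.288 = 214.670 m.

214.7 m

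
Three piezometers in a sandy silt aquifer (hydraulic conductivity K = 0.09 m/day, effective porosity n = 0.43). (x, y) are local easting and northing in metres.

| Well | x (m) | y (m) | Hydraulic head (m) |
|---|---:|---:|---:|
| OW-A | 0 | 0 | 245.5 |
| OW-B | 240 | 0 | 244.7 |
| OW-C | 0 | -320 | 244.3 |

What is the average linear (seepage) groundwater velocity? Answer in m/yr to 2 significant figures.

0.38 m/yr

∂h/∂x = (244.7 − 245.5) / (240 − 0) = -0.003333
∂h/∂y = (244.3 − 245.5) / (-320 − 0) = +0.003750
|∇h| = √(-0.003333² + 0.003750²) = 0.005017
Seepage velocity v = K·i/n = 0.09 × 0.005017 / 0.43 = 0.00105 m/day = 0.3835 m/yr.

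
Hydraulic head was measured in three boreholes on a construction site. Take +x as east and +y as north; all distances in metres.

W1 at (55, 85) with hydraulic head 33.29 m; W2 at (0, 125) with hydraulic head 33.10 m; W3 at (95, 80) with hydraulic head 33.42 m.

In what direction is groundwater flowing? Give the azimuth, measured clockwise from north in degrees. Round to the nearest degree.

Differences from W1: to W2 (Δx, Δy, Δh) = (-55, 40, -0.19); to W3 = (40, -5, +0.13).
Determinant of the coordinate differences = (-55)·(-5) − 40·40 = -1325.
∂h/∂x = [(-0.19)·(-5) − (+0.13)·40] / -1325 = +0.003208
∂h/∂y = [(-55)·(+0.13) − 40·(-0.19)] / -1325 = -0.0003396
Flow direction (−∇h) has components (-0.003208 E, +0.0003396 N).
Azimuth = atan2(E, N) = atan2(-0.003208, +0.0003396) = 276.0° ≈ 276°.

276°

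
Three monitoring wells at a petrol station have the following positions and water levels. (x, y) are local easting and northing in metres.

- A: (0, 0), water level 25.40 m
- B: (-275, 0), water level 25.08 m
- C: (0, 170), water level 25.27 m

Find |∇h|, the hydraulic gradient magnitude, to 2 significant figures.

0.0014

∂h/∂x = (25.08 − 25.40) / (-275 − 0) = +0.001164
∂h/∂y = (25.27 − 25.40) / (170 − 0) = -0.0007647
|∇h| = √(0.001164² + -0.0007647²) = 0.001393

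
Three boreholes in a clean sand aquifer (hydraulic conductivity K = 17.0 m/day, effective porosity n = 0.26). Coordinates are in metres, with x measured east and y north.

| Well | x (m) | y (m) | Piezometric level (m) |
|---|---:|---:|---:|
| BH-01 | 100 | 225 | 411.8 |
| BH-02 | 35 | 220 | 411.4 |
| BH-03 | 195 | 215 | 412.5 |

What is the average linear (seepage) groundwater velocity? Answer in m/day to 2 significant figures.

0.62 m/day

With h = a·x + b·y + c and BH-01 as origin, the differences give:
  (-65)·a + (-5)·b = -0.4
  95·a + (-10)·b = +0.7
Eliminate b (×(-10) and ×(-5), subtract): 1125·a = 7.50 → a = ∂h/∂x = +0.006667
Back-substitute: b = ∂h/∂y = -0.006667.
|∇h| = √(0.006667² + -0.006667²) = 0.009429
Seepage velocity v = K·i/n = 17.0 × 0.009429 / 0.26 = 0.6165 m/day.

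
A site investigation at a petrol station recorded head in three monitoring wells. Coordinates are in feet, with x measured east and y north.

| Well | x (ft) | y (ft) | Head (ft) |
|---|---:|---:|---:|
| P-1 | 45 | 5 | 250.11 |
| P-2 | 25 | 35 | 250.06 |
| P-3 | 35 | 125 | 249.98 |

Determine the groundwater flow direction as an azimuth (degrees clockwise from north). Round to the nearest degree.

315°

Differences from P-1: to P-2 (Δx, Δy, Δh) = (-20, 30, -0.05); to P-3 = (-10, 120, -0.13).
Determinant of the coordinate differences = (-20)·120 − (-10)·30 = -2100.
∂h/∂x = [(-0.05)·120 − (-0.13)·30] / -2100 = +0.001000
∂h/∂y = [(-20)·(-0.13) − (-10)·(-0.05)] / -2100 = -0.001000
Flow direction (−∇h) has components (-0.001000 E, +0.001000 N).
Azimuth = atan2(E, N) = atan2(-0.001000, +0.001000) = 315.0° ≈ 315°.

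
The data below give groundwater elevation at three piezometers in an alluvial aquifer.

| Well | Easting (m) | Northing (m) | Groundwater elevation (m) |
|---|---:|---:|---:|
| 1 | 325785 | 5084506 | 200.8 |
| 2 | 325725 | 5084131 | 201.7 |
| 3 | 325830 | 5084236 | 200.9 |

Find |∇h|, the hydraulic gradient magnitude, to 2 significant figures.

0.0064

With h = a·x + b·y + c and 1 as origin, the differences give:
  (-60)·a + (-375)·b = +0.9
  45·a + (-270)·b = +0.1
Eliminate b (×(-270) and ×(-375), subtract): 33075·a = -205.50 → a = ∂h/∂x = -0.006213
Back-substitute: b = ∂h/∂y = -0.001406.
|∇h| = √(-0.006213² + -0.001406²) = 0.00637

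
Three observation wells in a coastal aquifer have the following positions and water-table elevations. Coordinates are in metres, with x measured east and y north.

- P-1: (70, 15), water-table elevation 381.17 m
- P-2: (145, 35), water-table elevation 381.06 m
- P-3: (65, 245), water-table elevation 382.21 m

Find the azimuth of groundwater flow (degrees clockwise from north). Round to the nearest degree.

149°

Taking P-1 as reference: P-2−P-1 = (75, 20, -0.11); P-3−P-1 = (-5, 230, +1.04).
Determinant of the coordinate differences = 75·230 − (-5)·20 = 17350.
∂h/∂x = [(-0.11)·230 − (+1.04)·20] / 17350 = -0.002657
∂h/∂y = [75·(+1.04) − (-5)·(-0.11)] / 17350 = +0.004464
Flow direction (−∇h) has components (+0.002657 E, -0.004464 N).
Azimuth = atan2(E, N) = atan2(+0.002657, -0.004464) = 149.2° ≈ 149°.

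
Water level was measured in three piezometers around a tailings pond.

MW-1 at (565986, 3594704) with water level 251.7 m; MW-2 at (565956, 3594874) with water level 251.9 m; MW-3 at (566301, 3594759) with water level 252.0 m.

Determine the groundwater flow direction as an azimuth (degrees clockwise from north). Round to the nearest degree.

With h = a·x + b·y + c and MW-1 as origin, the differences give:
  (-30)·a + 170·b = +0.2
  315·a + 55·b = +0.3
Eliminate b (×55 and ×170, subtract): -55200·a = -40.00 → a = ∂h/∂x = +0.0007246
Back-substitute: b = ∂h/∂y = +0.001304.
Flow direction (−∇h) has components (-0.0007246 E, -0.001304 N).
Azimuth = atan2(E, N) = atan2(-0.0007246, -0.001304) = 209.1° ≈ 209°.

209°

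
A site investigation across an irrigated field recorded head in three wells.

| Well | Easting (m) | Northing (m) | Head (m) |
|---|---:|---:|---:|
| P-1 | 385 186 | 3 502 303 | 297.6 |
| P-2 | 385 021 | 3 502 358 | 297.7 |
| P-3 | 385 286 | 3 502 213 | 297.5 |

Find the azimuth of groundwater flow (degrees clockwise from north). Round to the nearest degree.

152°

With h = a·x + b·y + c and P-1 as origin, the differences give:
  (-165)·a + 55·b = +0.1
  100·a + (-90)·b = -0.1
Eliminate b (×(-90) and ×55, subtract): 9350·a = -3.50 → a = ∂h/∂x = -0.0003743
Back-substitute: b = ∂h/∂y = +0.0006952.
Flow direction (−∇h) has components (+0.0003743 E, -0.0006952 N).
Azimuth = atan2(E, N) = atan2(+0.0003743, -0.0006952) = 151.7° ≈ 152°.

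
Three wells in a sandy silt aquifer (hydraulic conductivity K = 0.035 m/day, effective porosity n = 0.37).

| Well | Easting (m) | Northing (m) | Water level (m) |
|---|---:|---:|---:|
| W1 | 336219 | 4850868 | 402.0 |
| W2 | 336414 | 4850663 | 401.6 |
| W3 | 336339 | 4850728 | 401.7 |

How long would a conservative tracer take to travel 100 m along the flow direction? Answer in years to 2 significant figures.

660 years

With h = a·x + b·y + c and W1 as origin, the differences give:
  195·a + (-205)·b = -0.4
  120·a + (-140)·b = -0.3
Eliminate b (×(-140) and ×(-205), subtract): -2700·a = -5.50 → a = ∂h/∂x = +0.002037
Back-substitute: b = ∂h/∂y = +0.003889.
|∇h| = √(0.002037² + 0.003889²) = 0.00439
Seepage velocity v = K·i/n = 0.035 × 0.00439 / 0.37 = 0.0004153 m/day.
t = 100 / 0.0004153 = 2.408e+05 days = 659 years.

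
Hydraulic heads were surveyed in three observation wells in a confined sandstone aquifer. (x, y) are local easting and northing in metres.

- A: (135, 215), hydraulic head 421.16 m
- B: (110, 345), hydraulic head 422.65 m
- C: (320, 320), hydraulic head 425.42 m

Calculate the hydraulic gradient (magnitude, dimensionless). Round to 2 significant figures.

0.021

With h = a·x + b·y + c and A as origin, the differences give:
  (-25)·a + 130·b = +1.49
  185·a + 105·b = +4.26
Eliminate b (×105 and ×130, subtract): -26675·a = -397.350 → a = ∂h/∂x = +0.01490
Back-substitute: b = ∂h/∂y = +0.01433.
|∇h| = √(0.01490² + 0.01433²) = 0.02067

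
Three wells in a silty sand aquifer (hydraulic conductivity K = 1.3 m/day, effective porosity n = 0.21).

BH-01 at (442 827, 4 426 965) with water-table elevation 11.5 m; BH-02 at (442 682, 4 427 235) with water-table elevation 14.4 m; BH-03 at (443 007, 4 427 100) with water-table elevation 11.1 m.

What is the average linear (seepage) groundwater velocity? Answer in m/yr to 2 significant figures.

Taking BH-01 as reference: BH-02−BH-01 = (-145, 270, +2.9); BH-03−BH-01 = (180, 135, -0.4).
Solve a·Δx + b·Δy = Δh: det = (-145)·135 − 180·270 = -68175.
∂h/∂x = [(+2.9)·135 − (-0.4)·270] / -68175 = -0.007327
∂h/∂y = [(-145)·(-0.4) − 180·(+2.9)] / -68175 = +0.006806
|∇h| = √(-0.007327² + 0.006806²) = 0.01
Seepage velocity v = K·i/n = 1.3 × 0.01 / 0.21 = 0.0619 m/day = 22.61 m/yr.

23 m/yr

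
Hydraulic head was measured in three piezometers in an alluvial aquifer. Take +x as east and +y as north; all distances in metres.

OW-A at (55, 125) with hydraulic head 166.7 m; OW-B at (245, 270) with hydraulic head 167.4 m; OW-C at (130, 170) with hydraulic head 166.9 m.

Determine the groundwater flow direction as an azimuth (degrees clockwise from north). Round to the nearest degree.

170°

Three-point gradient (reference OW-A): Δ to OW-B = (190, 145, +0.7), Δ to OW-C = (75, 45, +0.2).
∂h/∂x = -0.001075, ∂h/∂y = +0.006237 (det = -2325).
Flow direction (−∇h) has components (+0.001075 E, -0.006237 N).
Azimuth = atan2(E, N) = atan2(+0.001075, -0.006237) = 170.2° ≈ 170°.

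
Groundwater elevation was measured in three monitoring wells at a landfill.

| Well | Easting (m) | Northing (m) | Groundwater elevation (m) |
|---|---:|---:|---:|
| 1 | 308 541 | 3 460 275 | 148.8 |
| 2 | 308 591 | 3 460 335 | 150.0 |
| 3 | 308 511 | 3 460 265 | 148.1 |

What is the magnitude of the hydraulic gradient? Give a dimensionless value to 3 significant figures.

Taking 1 as reference: 2−1 = (50, 60, +1.2); 3−1 = (-30, -10, -0.7).
Solve a·Δx + b·Δy = Δh: det = 50·(-10) − (-30)·60 = 1300.
∂h/∂x = [(+1.2)·(-10) − (-0.7)·60] / 1300 = +0.02308
∂h/∂y = [50·(-0.7) − (-30)·(+1.2)] / 1300 = +0.0007692
|∇h| = √(0.02308² + 0.0007692²) = 0.02309

0.0231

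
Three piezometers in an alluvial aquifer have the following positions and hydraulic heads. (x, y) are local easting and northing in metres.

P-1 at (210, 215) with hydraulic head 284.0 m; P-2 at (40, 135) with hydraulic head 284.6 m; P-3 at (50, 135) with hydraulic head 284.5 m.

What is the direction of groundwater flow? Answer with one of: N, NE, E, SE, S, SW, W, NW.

SE

Taking P-1 as reference: P-2−P-1 = (-170, -80, +0.6); P-3−P-1 = (-160, -80, +0.5).
Determinant of the coordinate differences = (-170)·(-80) − (-160)·(-80) = 800.
∂h/∂x = [(+0.6)·(-80) − (+0.5)·(-80)] / 800 = -0.01000
∂h/∂y = [(-170)·(+0.5) − (-160)·(+0.6)] / 800 = +0.01375
Flow = −∇h = (+0.01000 east, -0.01375 north), which points southeast.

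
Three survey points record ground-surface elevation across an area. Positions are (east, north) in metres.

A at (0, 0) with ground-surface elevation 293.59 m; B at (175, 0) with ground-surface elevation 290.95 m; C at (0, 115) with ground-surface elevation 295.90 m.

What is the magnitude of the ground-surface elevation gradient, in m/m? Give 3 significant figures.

0.0251 m/m

∂z/∂x = (290.95 − 293.59) / (175 − 0) = -0.01509
∂z/∂y = (295.90 − 293.59) / (115 − 0) = +0.02009
|∇f| = √(-0.01509² + 0.02009²) = 0.02513 m/m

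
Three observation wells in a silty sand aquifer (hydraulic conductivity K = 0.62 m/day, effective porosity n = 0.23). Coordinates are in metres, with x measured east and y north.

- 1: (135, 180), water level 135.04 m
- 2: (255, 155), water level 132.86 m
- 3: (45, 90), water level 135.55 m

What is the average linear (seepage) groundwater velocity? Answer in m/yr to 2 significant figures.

With h = a·x + b·y + c and 1 as origin, the differences give:
  120·a + (-25)·b = -2.18
  (-90)·a + (-90)·b = +0.51
Eliminate b (×(-90) and ×(-25), subtract): -13050·a = 208.950 → a = ∂h/∂x = -0.01601
Back-substitute: b = ∂h/∂y = +0.01034.
|∇h| = √(-0.01601² + 0.01034²) = 0.01906
Seepage velocity v = K·i/n = 0.62 × 0.01906 / 0.23 = 0.05138 m/day = 18.77 m/yr.

19 m/yr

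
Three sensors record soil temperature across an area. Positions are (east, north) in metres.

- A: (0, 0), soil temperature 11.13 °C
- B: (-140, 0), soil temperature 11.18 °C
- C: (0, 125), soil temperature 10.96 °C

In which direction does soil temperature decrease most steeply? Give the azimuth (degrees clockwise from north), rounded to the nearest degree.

015°

∂T/∂x = (11.18 − 11.13) / (-140 − 0) = -0.0003571
∂T/∂y = (10.96 − 11.13) / (125 − 0) = -0.001360
Steepest decrease is along −∇f: components (+0.0003571 E, +0.001360 N).
Azimuth = atan2(+0.0003571, +0.001360) = 14.7° ≈ 015°.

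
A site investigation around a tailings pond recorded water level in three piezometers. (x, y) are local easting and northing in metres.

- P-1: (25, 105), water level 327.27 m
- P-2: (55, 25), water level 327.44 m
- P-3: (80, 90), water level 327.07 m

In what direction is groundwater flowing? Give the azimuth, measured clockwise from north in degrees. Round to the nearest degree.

050°

With h = a·x + b·y + c and P-1 as origin, the differences give:
  30·a + (-80)·b = +0.17
  55·a + (-15)·b = -0.20
Eliminate b (×(-15) and ×(-80), subtract): 3950·a = -18.550 → a = ∂h/∂x = -0.004696
Back-substitute: b = ∂h/∂y = -0.003886.
Flow direction (−∇h) has components (+0.004696 E, +0.003886 N).
Azimuth = atan2(E, N) = atan2(+0.004696, +0.003886) = 50.4° ≈ 050°.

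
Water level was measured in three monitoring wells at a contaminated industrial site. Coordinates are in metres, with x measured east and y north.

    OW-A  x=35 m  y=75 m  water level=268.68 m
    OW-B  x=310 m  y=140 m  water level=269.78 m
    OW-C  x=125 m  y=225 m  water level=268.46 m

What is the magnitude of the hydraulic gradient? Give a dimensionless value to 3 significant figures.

Differences from OW-A: to OW-B (Δx, Δy, Δh) = (275, 65, +1.10); to OW-C = (90, 150, -0.22).
Solve a·Δx + b·Δy = Δh: det = 275·150 − 90·65 = 35400.
∂h/∂x = [(+1.10)·150 − (-0.22)·65] / 35400 = +0.005065
∂h/∂y = [275·(-0.22) − 90·(+1.10)] / 35400 = -0.004506
|∇h| = √(0.005065² + -0.004506²) = 0.006779

0.00678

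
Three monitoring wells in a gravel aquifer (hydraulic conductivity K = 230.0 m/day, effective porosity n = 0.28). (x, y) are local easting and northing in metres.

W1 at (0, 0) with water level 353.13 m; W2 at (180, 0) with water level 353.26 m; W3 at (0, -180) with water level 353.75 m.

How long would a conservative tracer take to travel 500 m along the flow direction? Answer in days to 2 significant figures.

170 days

∂h/∂x = (353.26 − 353.13) / (180 − 0) = +0.0007222
∂h/∂y = (353.75 − 353.13) / (-180 − 0) = -0.003444
|∇h| = √(0.0007222² + -0.003444²) = 0.003519
Seepage velocity v = K·i/n = 230.0 × 0.003519 / 0.28 = 2.891 m/day.
t = 500 / 2.891 = 173 days.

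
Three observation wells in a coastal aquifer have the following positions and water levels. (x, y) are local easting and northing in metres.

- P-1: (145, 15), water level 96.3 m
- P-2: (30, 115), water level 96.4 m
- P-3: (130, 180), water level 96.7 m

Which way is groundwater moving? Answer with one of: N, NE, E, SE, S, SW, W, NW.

Differences from P-1: to P-2 (Δx, Δy, Δh) = (-115, 100, +0.1); to P-3 = (-15, 165, +0.4).
Solve a·Δx + b·Δy = Δh: det = (-115)·165 − (-15)·100 = -17475.
∂h/∂x = [(+0.1)·165 − (+0.4)·100] / -17475 = +0.001345
∂h/∂y = [(-115)·(+0.4) − (-15)·(+0.1)] / -17475 = +0.002546
Flow = −∇h = (-0.001345 east, -0.002546 north), which points southwest.

SW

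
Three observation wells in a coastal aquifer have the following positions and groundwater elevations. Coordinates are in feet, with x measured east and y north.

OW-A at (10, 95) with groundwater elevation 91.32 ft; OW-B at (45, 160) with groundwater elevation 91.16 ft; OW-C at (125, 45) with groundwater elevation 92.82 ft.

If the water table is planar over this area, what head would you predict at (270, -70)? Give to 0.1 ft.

With h = a·x + b·y + c and OW-A as origin, the differences give:
  35·a + 65·b = -0.16
  115·a + (-50)·b = +1.50
Eliminate b (×(-50) and ×65, subtract): -9225·a = -89.500 → a = ∂h/∂x = +0.009702
Back-substitute: b = ∂h/∂y = -0.007686.
h(270, -70) = 91.32 + (+0.009702)·(260) + (-0.007686)·(-165) = 91.32 +2.522 +1.268 = 95.111 ft.

95.1 ft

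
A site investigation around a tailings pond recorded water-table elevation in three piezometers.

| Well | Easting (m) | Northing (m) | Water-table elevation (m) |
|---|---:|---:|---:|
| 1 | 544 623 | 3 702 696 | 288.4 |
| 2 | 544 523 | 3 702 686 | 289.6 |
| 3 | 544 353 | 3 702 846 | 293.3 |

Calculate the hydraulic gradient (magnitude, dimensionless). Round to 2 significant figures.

0.016

Taking 1 as reference: 2−1 = (-100, -10, +1.2); 3−1 = (-270, 150, +4.9).
Solve a·Δx + b·Δy = Δh: det = (-100)·150 − (-270)·(-10) = -17700.
∂h/∂x = [(+1.2)·150 − (+4.9)·(-10)] / -17700 = -0.01294
∂h/∂y = [(-100)·(+4.9) − (-270)·(+1.2)] / -17700 = +0.009379
|∇h| = √(-0.01294² + 0.009379²) = 0.01598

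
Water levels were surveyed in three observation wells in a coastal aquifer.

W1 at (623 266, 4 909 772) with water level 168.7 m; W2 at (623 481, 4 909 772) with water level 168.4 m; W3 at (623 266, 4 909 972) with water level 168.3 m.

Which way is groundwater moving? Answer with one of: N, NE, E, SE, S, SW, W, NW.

∂h/∂x = (168.4 − 168.7) / (623481 − 623266) = -0.001395
∂h/∂y = (168.3 − 168.7) / (4909972 − 4909772) = -0.002000
Flow = −∇h = (+0.001395 east, +0.002000 north), which points northeast.

NE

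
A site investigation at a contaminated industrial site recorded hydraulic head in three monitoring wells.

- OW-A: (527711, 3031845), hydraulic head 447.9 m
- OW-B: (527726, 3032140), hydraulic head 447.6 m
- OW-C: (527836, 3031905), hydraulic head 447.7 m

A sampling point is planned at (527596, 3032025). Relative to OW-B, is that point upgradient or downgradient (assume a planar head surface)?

upgradient

Differences from OW-A: to OW-B (Δx, Δy, Δh) = (15, 295, -0.3); to OW-C = (125, 60, -0.2).
Solve a·Δx + b·Δy = Δh: det = 15·60 − 125·295 = -35975.
∂h/∂x = [(-0.3)·60 − (-0.2)·295] / -35975 = -0.001140
∂h/∂y = [15·(-0.2) − 125·(-0.3)] / -35975 = -0.0009590
Head at (527596, 3032025) = 447.9 + (-0.001140)·(-115) + (-0.0009590)·(180) = 447.86 m.
That is higher than the 447.6 m at OW-B, so the point is upgradient.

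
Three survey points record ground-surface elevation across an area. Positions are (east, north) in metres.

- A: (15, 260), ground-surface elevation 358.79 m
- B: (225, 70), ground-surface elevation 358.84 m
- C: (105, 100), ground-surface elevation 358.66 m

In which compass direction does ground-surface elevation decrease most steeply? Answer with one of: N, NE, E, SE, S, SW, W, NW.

With z = a·x + b·y + c and A as origin, the differences give:
  210·a + (-190)·b = +0.05
  90·a + (-160)·b = -0.13
Eliminate b (×(-160) and ×(-190), subtract): -16500·a = -32.700 → a = ∂z/∂x = +0.001982
Back-substitute: b = ∂z/∂y = +0.001927.
Steepest decrease is along −∇f = (-0.001982 E, -0.001927 N) → southwest.

SW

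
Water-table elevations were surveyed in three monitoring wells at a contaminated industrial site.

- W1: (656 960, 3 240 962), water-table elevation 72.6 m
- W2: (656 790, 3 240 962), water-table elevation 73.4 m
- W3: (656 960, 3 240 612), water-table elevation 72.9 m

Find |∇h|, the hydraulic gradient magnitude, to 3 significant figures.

0.00478

∂h/∂x = (73.4 − 72.6) / (656790 − 656960) = -0.004706
∂h/∂y = (72.9 − 72.6) / (3240612 − 3240962) = -0.0008571
|∇h| = √(-0.004706² + -0.0008571²) = 0.004783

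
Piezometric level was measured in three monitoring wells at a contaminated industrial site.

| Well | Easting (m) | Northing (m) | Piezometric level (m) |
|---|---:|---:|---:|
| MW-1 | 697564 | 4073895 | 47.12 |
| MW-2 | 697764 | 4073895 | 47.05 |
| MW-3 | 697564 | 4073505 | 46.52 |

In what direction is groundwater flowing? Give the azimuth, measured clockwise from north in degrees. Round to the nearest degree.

∂h/∂x = (47.05 − 47.12) / (697764 − 697564) = -0.0003500
∂h/∂y = (46.52 − 47.12) / (4073505 − 4073895) = +0.001538
Flow direction (−∇h) has components (+0.0003500 E, -0.001538 N).
Azimuth = atan2(E, N) = atan2(+0.0003500, -0.001538) = 167.2° ≈ 167°.

167°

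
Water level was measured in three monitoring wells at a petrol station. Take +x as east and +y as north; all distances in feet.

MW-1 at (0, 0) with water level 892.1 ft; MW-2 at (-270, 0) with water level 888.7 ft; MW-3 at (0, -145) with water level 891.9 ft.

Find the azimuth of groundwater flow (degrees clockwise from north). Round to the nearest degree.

264°

∂h/∂x = (888.7 − 892.1) / (-270 − 0) = +0.01259
∂h/∂y = (891.9 − 892.1) / (-145 − 0) = +0.001379
Flow direction (−∇h) has components (-0.01259 E, -0.001379 N).
Azimuth = atan2(E, N) = atan2(-0.01259, -0.001379) = 263.7° ≈ 264°.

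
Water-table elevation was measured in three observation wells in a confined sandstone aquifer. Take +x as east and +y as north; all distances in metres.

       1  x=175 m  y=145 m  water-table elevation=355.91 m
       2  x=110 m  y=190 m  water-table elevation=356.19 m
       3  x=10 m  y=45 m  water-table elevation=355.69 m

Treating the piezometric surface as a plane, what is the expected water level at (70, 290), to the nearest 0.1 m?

Differences from 1: to 2 (Δx, Δy, Δh) = (-65, 45, +0.28); to 3 = (-165, -100, -0.22).
Determinant of the coordinate differences = (-65)·(-100) − (-165)·45 = 13925.
∂h/∂x = [(+0.28)·(-100) − (-0.22)·45] / 13925 = -0.001300
∂h/∂y = [(-65)·(-0.22) − (-165)·(+0.28)] / 13925 = +0.004345
h(70, 290) = 355.91 + (-0.001300)·(-105) + (+0.004345)·(145) = 355.91 +0.136 +0.630 = 356.676 m.

356.7 m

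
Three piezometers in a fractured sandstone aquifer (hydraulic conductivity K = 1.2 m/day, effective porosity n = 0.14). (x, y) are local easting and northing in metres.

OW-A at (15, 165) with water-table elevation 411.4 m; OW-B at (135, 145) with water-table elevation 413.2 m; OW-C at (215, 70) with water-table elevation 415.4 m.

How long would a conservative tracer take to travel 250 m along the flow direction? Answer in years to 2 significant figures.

Differences from OW-A: to OW-B (Δx, Δy, Δh) = (120, -20, +1.8); to OW-C = (200, -95, +4.0).
Determinant of the coordinate differences = 120·(-95) − 200·(-20) = -7400.
∂h/∂x = [(+1.8)·(-95) − (+4.0)·(-20)] / -7400 = +0.01230
∂h/∂y = [120·(+4.0) − 200·(+1.8)] / -7400 = -0.01622
|∇h| = √(0.01230² + -0.01622²) = 0.02036
Seepage velocity v = K·i/n = 1.2 × 0.02036 / 0.14 = 0.1745 m/day.
t = 250 / 0.1745 = 1433 days = 3.92 years.

3.9 years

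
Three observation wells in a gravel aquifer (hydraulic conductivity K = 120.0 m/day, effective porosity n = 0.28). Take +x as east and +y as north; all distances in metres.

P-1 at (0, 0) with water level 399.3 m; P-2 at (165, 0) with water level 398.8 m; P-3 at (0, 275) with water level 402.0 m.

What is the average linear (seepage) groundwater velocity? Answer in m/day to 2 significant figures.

∂h/∂x = (398.8 − 399.3) / (165 − 0) = -0.003030
∂h/∂y = (402.0 − 399.3) / (275 − 0) = +0.009818
|∇h| = √(-0.003030² + 0.009818²) = 0.01027
Seepage velocity v = K·i/n = 120.0 × 0.01027 / 0.28 = 4.401 m/day.

4.4 m/day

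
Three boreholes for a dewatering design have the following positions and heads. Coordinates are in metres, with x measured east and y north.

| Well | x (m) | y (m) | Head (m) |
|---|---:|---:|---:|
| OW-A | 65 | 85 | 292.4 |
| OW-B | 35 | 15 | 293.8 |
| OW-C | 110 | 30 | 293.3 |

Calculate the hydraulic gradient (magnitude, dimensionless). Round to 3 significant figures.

0.0190

Taking OW-A as reference: OW-B−OW-A = (-30, -70, +1.4); OW-C−OW-A = (45, -55, +0.9).
Solve a·Δx + b·Δy = Δh: det = (-30)·(-55) − 45·(-70) = 4800.
∂h/∂x = [(+1.4)·(-55) − (+0.9)·(-70)] / 4800 = -0.002917
∂h/∂y = [(-30)·(+0.9) − 45·(+1.4)] / 4800 = -0.01875
|∇h| = √(-0.002917² + -0.01875²) = 0.01898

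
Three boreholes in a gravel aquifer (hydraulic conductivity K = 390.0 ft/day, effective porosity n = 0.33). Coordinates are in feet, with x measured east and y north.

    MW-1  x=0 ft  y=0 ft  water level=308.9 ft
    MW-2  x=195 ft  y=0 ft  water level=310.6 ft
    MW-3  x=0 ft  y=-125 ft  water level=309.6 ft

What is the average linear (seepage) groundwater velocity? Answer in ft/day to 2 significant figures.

12 ft/day

∂h/∂x = (310.6 − 308.9) / (195 − 0) = +0.008718
∂h/∂y = (309.6 − 308.9) / (-125 − 0) = -0.005600
|∇h| = √(0.008718² + -0.005600²) = 0.01036
Seepage velocity v = K·i/n = 390.0 × 0.01036 / 0.33 = 12.24 ft/day.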